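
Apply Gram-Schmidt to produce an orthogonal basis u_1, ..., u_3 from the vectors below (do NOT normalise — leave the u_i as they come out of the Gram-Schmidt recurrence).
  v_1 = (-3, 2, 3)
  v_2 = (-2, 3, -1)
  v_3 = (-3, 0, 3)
Orthogonal basis:
  u_1 = (-3, 2, 3)
  u_2 = (-17/22, 24/11, -49/22)
  u_3 = (-198/227, -162/227, -90/227)

Apply the Gram-Schmidt recurrence
  u_1 = v_1
  u_i = v_i − Σ_{j<i} ((v_i · u_j) / (u_j · u_j)) · u_j.

Step by step this gives:
  u_1 = (-3, 2, 3)
  u_2 = (-17/22, 24/11, -49/22)
  u_3 = (-198/227, -162/227, -90/227)

Orthogonality check:
  u_2 · u_1 = 0 (should be 0)
  u_3 · u_1 = 0 (should be 0)
  u_3 · u_2 = 0 (should be 0)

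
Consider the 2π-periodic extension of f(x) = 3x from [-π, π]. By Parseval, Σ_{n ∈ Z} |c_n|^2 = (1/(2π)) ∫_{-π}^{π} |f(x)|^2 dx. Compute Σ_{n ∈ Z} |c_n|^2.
Σ |c_n|^2 = 3π^2

Expand and integrate term by term over [-π, π]:
  ∫ (3x)^2 dx = 9·(2π^3/3); ∫ 2·3·(0)·x dx = 0 (odd integrand); ∫ 0^2 dx = 0·2π.
So (1/(2π)) ∫_{-π}^{π} (3x)^2 dx = 9π^2/3 + 0 = 3π^2.
Parseval ⇒ Σ |c_n|^2 = 3π^2.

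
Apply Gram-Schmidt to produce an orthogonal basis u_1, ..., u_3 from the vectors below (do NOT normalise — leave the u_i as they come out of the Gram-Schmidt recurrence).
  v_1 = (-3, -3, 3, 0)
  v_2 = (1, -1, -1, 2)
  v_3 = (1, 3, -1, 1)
Orthogonal basis:
  u_1 = (-3, -3, 3, 0)
  u_2 = (2/3, -4/3, -2/3, 2)
  u_3 = (-3/5, 6/5, 3/5, 6/5)

Apply the Gram-Schmidt recurrence
  u_1 = v_1
  u_i = v_i − Σ_{j<i} ((v_i · u_j) / (u_j · u_j)) · u_j.

Step by step this gives:
  u_1 = (-3, -3, 3, 0)
  u_2 = (2/3, -4/3, -2/3, 2)
  u_3 = (-3/5, 6/5, 3/5, 6/5)

Orthogonality check:
  u_2 · u_1 = 0 (should be 0)
  u_3 · u_1 = 0 (should be 0)
  u_3 · u_2 = 0 (should be 0)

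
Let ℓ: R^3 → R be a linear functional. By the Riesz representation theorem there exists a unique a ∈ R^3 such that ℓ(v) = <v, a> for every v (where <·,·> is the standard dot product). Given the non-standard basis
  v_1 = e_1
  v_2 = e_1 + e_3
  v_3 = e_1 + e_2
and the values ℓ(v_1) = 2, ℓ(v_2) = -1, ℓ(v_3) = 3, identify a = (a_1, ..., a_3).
a = (2, 1, -3)

Write a = (a_1, ..., a_3) in the standard basis. For each basis vector v_i, ℓ(v_i) = <v_i, a> is a linear equation in the a_j's. Collect the n equations into a matrix system V a = ℓ, where row i of V is v_i (expressed in the standard basis). Since V is invertible (lower-triangular with 1s on the diagonal, up to permutation), solve by back-substitution:
  V =
[[1, 0, 0],
 [1, 0, 1],
 [1, 1, 0]]
  V a = (2, -1, 3)
Solving gives a = (2, 1, -3).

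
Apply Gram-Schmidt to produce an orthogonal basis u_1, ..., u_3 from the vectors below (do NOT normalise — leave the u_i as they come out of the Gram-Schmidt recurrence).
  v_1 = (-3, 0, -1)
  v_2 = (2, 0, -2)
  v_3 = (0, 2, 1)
Orthogonal basis:
  u_1 = (-3, 0, -1)
  u_2 = (4/5, 0, -12/5)
  u_3 = (0, 2, 0)

Apply the Gram-Schmidt recurrence
  u_1 = v_1
  u_i = v_i − Σ_{j<i} ((v_i · u_j) / (u_j · u_j)) · u_j.

Step by step this gives:
  u_1 = (-3, 0, -1)
  u_2 = (4/5, 0, -12/5)
  u_3 = (0, 2, 0)

Orthogonality check:
  u_2 · u_1 = 0 (should be 0)
  u_3 · u_1 = 0 (should be 0)
  u_3 · u_2 = 0 (should be 0)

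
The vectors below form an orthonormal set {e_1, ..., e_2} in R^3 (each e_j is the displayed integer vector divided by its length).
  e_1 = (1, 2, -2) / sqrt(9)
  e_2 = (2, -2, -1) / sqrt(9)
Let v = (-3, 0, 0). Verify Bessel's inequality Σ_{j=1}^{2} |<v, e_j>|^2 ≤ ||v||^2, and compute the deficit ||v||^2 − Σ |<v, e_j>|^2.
Σ |<v, e_j>|^2 = 5; ||v||^2 = 9; deficit = 4

Write each e_j = u_j / sqrt(<u_j, u_j>) where u_j is the displayed integer vector. Then <v, e_j> = <v, u_j> / sqrt(<u_j, u_j>), so |<v, e_j>|^2 = <v, u_j>^2 / <u_j, u_j>.
Coefficients: <v, e_1> = -3/sqrt(9), <v, e_2> = -6/sqrt(9).
Square and sum: Σ |<v, e_j>|^2 = 5.
Compute ||v||^2 = v·v = 9.
Deficit = 9 − 5 = 4 ≥ 0, confirming Bessel's inequality. (The deficit equals ||v − Σ <v,e_j> e_j||^2, the squared distance from v to span{e_j}.)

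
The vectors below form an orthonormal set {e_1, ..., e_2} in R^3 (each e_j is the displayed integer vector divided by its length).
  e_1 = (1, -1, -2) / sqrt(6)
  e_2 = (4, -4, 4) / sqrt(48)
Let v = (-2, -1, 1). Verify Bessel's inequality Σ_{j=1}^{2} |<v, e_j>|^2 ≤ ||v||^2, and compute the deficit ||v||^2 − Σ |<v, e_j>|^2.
Σ |<v, e_j>|^2 = 3/2; ||v||^2 = 6; deficit = 9/2

Write each e_j = u_j / sqrt(<u_j, u_j>) where u_j is the displayed integer vector. Then <v, e_j> = <v, u_j> / sqrt(<u_j, u_j>), so |<v, e_j>|^2 = <v, u_j>^2 / <u_j, u_j>.
Coefficients: <v, e_1> = -3/sqrt(6), <v, e_2> = 0/sqrt(48).
Square and sum: Σ |<v, e_j>|^2 = 3/2.
Compute ||v||^2 = v·v = 6.
Deficit = 6 − 3/2 = 9/2 ≥ 0, confirming Bessel's inequality. (The deficit equals ||v − Σ <v,e_j> e_j||^2, the squared distance from v to span{e_j}.)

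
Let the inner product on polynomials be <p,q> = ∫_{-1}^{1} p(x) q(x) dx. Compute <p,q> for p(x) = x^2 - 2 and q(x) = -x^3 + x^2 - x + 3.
<p,q> = -164/15

Expand the product: p(x)·q(x) = -x^5 + x^4 + x^3 + x^2 + 2*x - 6.
∫_{-1}^{1} of each monomial x^k gives [2/(k+1) if k even, 0 if k odd]. Integrating term-by-term (or equivalently evaluating the antiderivative F(x) = -x^6/6 + x^5/5 + x^4/4 + x^3/3 + x^2 - 6*x at the endpoints):
  F(1) − F(−1) = -263/60 − (131/20) = -164/15.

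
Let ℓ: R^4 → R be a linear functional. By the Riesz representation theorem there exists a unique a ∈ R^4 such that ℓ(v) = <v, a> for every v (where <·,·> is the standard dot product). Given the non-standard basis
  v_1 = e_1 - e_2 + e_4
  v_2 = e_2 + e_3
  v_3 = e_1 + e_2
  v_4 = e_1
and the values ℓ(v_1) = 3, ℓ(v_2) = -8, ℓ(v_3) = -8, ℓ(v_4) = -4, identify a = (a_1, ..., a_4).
a = (-4, -4, -4, 3)

Write a = (a_1, ..., a_4) in the standard basis. For each basis vector v_i, ℓ(v_i) = <v_i, a> is a linear equation in the a_j's. Collect the n equations into a matrix system V a = ℓ, where row i of V is v_i (expressed in the standard basis). Since V is invertible (lower-triangular with 1s on the diagonal, up to permutation), solve by back-substitution:
  V =
[[1, -1, 0, 1],
 [0, 1, 1, 0],
 [1, 1, 0, 0],
 [1, 0, 0, 0]]
  V a = (3, -8, -8, -4)
Solving gives a = (-4, -4, -4, 3).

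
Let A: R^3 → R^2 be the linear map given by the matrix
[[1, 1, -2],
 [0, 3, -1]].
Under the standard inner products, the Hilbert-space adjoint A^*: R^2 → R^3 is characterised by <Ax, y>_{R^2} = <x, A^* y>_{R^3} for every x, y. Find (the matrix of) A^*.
A^* = A^T =
[[1, 0],
 [1, 3],
 [-2, -1]]

For real matrices with standard dot products, the defining identity <Ax, y> = <x, A^* y> gives (Ax)^T y = x^T (A^*) y, i.e. x^T A^T y = x^T (A^*) y. Since this holds for all x, y, we must have A^* = A^T. Therefore
A^* =
[[1, 0],
 [1, 3],
 [-2, -1]].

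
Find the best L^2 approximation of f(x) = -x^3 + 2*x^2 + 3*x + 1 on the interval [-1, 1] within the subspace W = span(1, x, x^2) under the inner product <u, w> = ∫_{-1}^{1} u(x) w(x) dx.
g(x) = 2*x^2 + 12*x/5 + 1

The best approximation g ∈ W is the orthogonal projection of f onto W. Writing g = a_0 + a_1 x + a_2 x^2, the coefficients solve the normal equations G · a = b where
  G_{ij} = <φ_i, φ_j> and b_i = <f, φ_i>, with φ_0 = 1, φ_1 = x, φ_2 = x^2.
G =
  [2, 0, 2/3]
  [0, 2/3, 0]
  [2/3, 0, 2/5],
b = (10/3, 8/5, 22/15).
Solving gives a_0 = 1, a_1 = 12/5, a_2 = 2, so
  g(x) = 2*x^2 + 12*x/5 + 1.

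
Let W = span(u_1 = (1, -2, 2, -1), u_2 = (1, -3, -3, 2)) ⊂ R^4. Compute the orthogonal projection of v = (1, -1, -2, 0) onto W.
proj_W(v) = (86/229, -271/229, -323/229, 211/229)

Set up U = [u_1 | ... | u_2] ∈ R^(4×2). The projector onto W = col(U) is P = U (U^T U)^(-1) U^T.
Compute U^T U =
  [10, -1]
  [-1, 23],
and U^T v = (-1, 10).
Solve U^T U · c = U^T v for the coefficients: c = (-13/229, 99/229). The projection is proj_W(v) = U c.
Check: (v - proj_W(v)) · u_1 = 0  (should be 0).
Check: (v - proj_W(v)) · u_2 = 0  (should be 0).
Result: proj_W(v) = (86/229, -271/229, -323/229, 211/229).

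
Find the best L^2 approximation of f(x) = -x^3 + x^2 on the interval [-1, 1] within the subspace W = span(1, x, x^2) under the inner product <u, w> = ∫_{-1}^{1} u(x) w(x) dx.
g(x) = x^2 - 3*x/5

The best approximation g ∈ W is the orthogonal projection of f onto W. Writing g = a_0 + a_1 x + a_2 x^2, the coefficients solve the normal equations G · a = b where
  G_{ij} = <φ_i, φ_j> and b_i = <f, φ_i>, with φ_0 = 1, φ_1 = x, φ_2 = x^2.
G =
  [2, 0, 2/3]
  [0, 2/3, 0]
  [2/3, 0, 2/5],
b = (2/3, -2/5, 2/5).
Solving gives a_0 = 0, a_1 = -3/5, a_2 = 1, so
  g(x) = x^2 - 3*x/5.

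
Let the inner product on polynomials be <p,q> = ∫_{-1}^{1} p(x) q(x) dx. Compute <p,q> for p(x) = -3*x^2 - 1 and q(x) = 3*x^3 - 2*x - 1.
<p,q> = 4

Expand the product: p(x)·q(x) = -9*x^5 + 3*x^3 + 3*x^2 + 2*x + 1.
∫_{-1}^{1} of each monomial x^k gives [2/(k+1) if k even, 0 if k odd]. Integrating term-by-term (or equivalently evaluating the antiderivative F(x) = -3*x^6/2 + 3*x^4/4 + x^3 + x^2 + x at the endpoints):
  F(1) − F(−1) = 9/4 − (-7/4) = 4.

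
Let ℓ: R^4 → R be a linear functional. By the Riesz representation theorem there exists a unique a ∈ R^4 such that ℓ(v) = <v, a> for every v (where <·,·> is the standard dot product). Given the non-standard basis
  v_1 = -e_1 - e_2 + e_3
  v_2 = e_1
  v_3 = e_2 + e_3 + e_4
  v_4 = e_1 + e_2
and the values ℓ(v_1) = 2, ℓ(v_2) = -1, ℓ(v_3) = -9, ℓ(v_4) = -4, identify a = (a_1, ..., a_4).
a = (-1, -3, -2, -4)

Write a = (a_1, ..., a_4) in the standard basis. For each basis vector v_i, ℓ(v_i) = <v_i, a> is a linear equation in the a_j's. Collect the n equations into a matrix system V a = ℓ, where row i of V is v_i (expressed in the standard basis). Since V is invertible (lower-triangular with 1s on the diagonal, up to permutation), solve by back-substitution:
  V =
[[-1, -1, 1, 0],
 [1, 0, 0, 0],
 [0, 1, 1, 1],
 [1, 1, 0, 0]]
  V a = (2, -1, -9, -4)
Solving gives a = (-1, -3, -2, -4).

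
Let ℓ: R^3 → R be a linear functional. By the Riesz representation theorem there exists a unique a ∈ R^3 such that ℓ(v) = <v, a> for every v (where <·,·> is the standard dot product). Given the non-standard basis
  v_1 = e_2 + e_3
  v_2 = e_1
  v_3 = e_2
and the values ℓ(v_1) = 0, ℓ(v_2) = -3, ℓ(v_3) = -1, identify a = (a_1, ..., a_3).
a = (-3, -1, 1)

Write a = (a_1, ..., a_3) in the standard basis. For each basis vector v_i, ℓ(v_i) = <v_i, a> is a linear equation in the a_j's. Collect the n equations into a matrix system V a = ℓ, where row i of V is v_i (expressed in the standard basis). Since V is invertible (lower-triangular with 1s on the diagonal, up to permutation), solve by back-substitution:
  V =
[[0, 1, 1],
 [1, 0, 0],
 [0, 1, 0]]
  V a = (0, -3, -1)
Solving gives a = (-3, -1, 1).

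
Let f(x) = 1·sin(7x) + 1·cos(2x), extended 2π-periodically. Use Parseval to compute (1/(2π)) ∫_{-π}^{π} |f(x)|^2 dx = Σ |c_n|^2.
Σ |c_n|^2 = 1

Expand |f|^2 and use orthogonality of {sin(nx), cos(mx)} on [-π, π]:
  ∫_{-π}^{π} sin(nx)^2 dx = π, ∫ cos(mx)^2 dx = π, and cross terms integrate to 0.
So ∫_{-π}^{π} f(x)^2 dx = 1^2 · π + 1^2 · π = (1 + 1)π.
Divide by 2π: (1 + 1)/2 = 1.
By Parseval, this equals Σ |c_n|^2.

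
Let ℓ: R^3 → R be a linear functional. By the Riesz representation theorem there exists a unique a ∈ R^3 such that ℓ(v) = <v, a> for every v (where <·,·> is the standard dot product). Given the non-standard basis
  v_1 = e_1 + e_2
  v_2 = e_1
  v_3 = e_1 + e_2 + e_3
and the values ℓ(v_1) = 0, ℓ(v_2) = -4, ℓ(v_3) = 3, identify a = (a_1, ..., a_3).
a = (-4, 4, 3)

Write a = (a_1, ..., a_3) in the standard basis. For each basis vector v_i, ℓ(v_i) = <v_i, a> is a linear equation in the a_j's. Collect the n equations into a matrix system V a = ℓ, where row i of V is v_i (expressed in the standard basis). Since V is invertible (lower-triangular with 1s on the diagonal, up to permutation), solve by back-substitution:
  V =
[[1, 1, 0],
 [1, 0, 0],
 [1, 1, 1]]
  V a = (0, -4, 3)
Solving gives a = (-4, 4, 3).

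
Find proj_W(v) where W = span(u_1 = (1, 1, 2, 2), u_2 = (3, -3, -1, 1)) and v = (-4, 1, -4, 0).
proj_W(v) = (-11/4, 11/20, -33/20, -11/4)

Set up U = [u_1 | ... | u_2] ∈ R^(4×2). The projector onto W = col(U) is P = U (U^T U)^(-1) U^T.
Compute U^T U =
  [10, 0]
  [0, 20],
and U^T v = (-11, -11).
Solve U^T U · c = U^T v for the coefficients: c = (-11/10, -11/20). The projection is proj_W(v) = U c.
Check: (v - proj_W(v)) · u_1 = 0  (should be 0).
Check: (v - proj_W(v)) · u_2 = 0  (should be 0).
Result: proj_W(v) = (-11/4, 11/20, -33/20, -11/4).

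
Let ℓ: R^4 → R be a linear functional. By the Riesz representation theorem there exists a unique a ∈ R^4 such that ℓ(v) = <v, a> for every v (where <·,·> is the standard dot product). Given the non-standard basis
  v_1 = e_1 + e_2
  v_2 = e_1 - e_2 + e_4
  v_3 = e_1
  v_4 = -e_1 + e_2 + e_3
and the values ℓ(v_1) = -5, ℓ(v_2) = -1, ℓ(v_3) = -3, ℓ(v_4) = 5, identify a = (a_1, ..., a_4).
a = (-3, -2, 4, 0)

Write a = (a_1, ..., a_4) in the standard basis. For each basis vector v_i, ℓ(v_i) = <v_i, a> is a linear equation in the a_j's. Collect the n equations into a matrix system V a = ℓ, where row i of V is v_i (expressed in the standard basis). Since V is invertible (lower-triangular with 1s on the diagonal, up to permutation), solve by back-substitution:
  V =
[[1, 1, 0, 0],
 [1, -1, 0, 1],
 [1, 0, 0, 0],
 [-1, 1, 1, 0]]
  V a = (-5, -1, -3, 5)
Solving gives a = (-3, -2, 4, 0).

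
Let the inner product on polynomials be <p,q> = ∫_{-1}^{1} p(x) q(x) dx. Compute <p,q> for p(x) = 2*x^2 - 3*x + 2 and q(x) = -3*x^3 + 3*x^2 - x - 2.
<p,q> = 4/3

Expand the product: p(x)·q(x) = -6*x^5 + 15*x^4 - 17*x^3 + 5*x^2 + 4*x - 4.
∫_{-1}^{1} of each monomial x^k gives [2/(k+1) if k even, 0 if k odd]. Integrating term-by-term (or equivalently evaluating the antiderivative F(x) = -x^6 + 3*x^5 - 17*x^4/4 + 5*x^3/3 + 2*x^2 - 4*x at the endpoints):
  F(1) − F(−1) = -31/12 − (-47/12) = 4/3.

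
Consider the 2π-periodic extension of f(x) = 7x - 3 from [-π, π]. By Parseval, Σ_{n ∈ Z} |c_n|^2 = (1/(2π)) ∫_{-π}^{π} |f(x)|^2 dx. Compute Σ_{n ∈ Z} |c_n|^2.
Σ |c_n|^2 = 49π^2/3 + 9

Expand and integrate term by term over [-π, π]:
  ∫ (7x)^2 dx = 49·(2π^3/3); ∫ 2·7·(-3)·x dx = 0 (odd integrand); ∫ (-3)^2 dx = 9·2π.
So (1/(2π)) ∫_{-π}^{π} (7x - 3)^2 dx = 49π^2/3 + 9 = 49π^2/3 + 9.
Parseval ⇒ Σ |c_n|^2 = 49π^2/3 + 9.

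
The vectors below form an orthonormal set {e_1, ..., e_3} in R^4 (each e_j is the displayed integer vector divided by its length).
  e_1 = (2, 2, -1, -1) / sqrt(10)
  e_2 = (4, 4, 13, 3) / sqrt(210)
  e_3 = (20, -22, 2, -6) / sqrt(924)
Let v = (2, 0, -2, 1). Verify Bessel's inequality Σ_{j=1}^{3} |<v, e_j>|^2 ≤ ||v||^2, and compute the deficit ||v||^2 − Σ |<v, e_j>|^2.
Σ |<v, e_j>|^2 = 50/11; ||v||^2 = 9; deficit = 49/11

Write each e_j = u_j / sqrt(<u_j, u_j>) where u_j is the displayed integer vector. Then <v, e_j> = <v, u_j> / sqrt(<u_j, u_j>), so |<v, e_j>|^2 = <v, u_j>^2 / <u_j, u_j>.
Coefficients: <v, e_1> = 5/sqrt(10), <v, e_2> = -15/sqrt(210), <v, e_3> = 30/sqrt(924).
Square and sum: Σ |<v, e_j>|^2 = 50/11.
Compute ||v||^2 = v·v = 9.
Deficit = 9 − 50/11 = 49/11 ≥ 0, confirming Bessel's inequality. (The deficit equals ||v − Σ <v,e_j> e_j||^2, the squared distance from v to span{e_j}.)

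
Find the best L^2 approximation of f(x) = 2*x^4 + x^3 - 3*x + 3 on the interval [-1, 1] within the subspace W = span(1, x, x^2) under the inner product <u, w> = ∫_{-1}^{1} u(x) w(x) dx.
g(x) = 12*x^2/7 - 12*x/5 + 99/35

The best approximation g ∈ W is the orthogonal projection of f onto W. Writing g = a_0 + a_1 x + a_2 x^2, the coefficients solve the normal equations G · a = b where
  G_{ij} = <φ_i, φ_j> and b_i = <f, φ_i>, with φ_0 = 1, φ_1 = x, φ_2 = x^2.
G =
  [2, 0, 2/3]
  [0, 2/3, 0]
  [2/3, 0, 2/5],
b = (34/5, -8/5, 18/7).
Solving gives a_0 = 99/35, a_1 = -12/5, a_2 = 12/7, so
  g(x) = 12*x^2/7 - 12*x/5 + 99/35.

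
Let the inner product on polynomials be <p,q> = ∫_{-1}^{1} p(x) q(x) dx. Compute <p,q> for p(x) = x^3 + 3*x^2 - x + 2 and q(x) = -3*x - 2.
<p,q> = -56/5

Expand the product: p(x)·q(x) = -3*x^4 - 11*x^3 - 3*x^2 - 4*x - 4.
∫_{-1}^{1} of each monomial x^k gives [2/(k+1) if k even, 0 if k odd]. Integrating term-by-term (or equivalently evaluating the antiderivative F(x) = -3*x^5/5 - 11*x^4/4 - x^3 - 2*x^2 - 4*x at the endpoints):
  F(1) − F(−1) = -207/20 − (17/20) = -56/5.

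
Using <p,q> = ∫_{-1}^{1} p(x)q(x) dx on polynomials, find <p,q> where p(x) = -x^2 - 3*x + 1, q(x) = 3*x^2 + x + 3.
<p,q> = 14/5

Expand the product: p(x)·q(x) = -3*x^4 - 10*x^3 - 3*x^2 - 8*x + 3.
∫_{-1}^{1} of each monomial x^k gives [2/(k+1) if k even, 0 if k odd]. Integrating term-by-term (or equivalently evaluating the antiderivative F(x) = -3*x^5/5 - 5*x^4/2 - x^3 - 4*x^2 + 3*x at the endpoints):
  F(1) − F(−1) = -51/10 − (-79/10) = 14/5.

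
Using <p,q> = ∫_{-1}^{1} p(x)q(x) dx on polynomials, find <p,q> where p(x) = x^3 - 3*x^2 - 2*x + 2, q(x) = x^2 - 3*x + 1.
<p,q> = 74/15

Expand the product: p(x)·q(x) = x^5 - 6*x^4 + 8*x^3 + 5*x^2 - 8*x + 2.
∫_{-1}^{1} of each monomial x^k gives [2/(k+1) if k even, 0 if k odd]. Integrating term-by-term (or equivalently evaluating the antiderivative F(x) = x^6/6 - 6*x^5/5 + 2*x^4 + 5*x^3/3 - 4*x^2 + 2*x at the endpoints):
  F(1) − F(−1) = 19/30 − (-43/10) = 74/15.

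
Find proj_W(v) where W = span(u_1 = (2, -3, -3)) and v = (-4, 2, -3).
proj_W(v) = (-5/11, 15/22, 15/22)

Set up U = [u_1 | ... | u_1] ∈ R^(3×1). The projector onto W = col(U) is P = U (U^T U)^(-1) U^T.
Compute U^T U =
  [22],
and U^T v = (-5).
Solve U^T U · c = U^T v for the coefficients: c = (-5/22). The projection is proj_W(v) = U c.
Check: (v - proj_W(v)) · u_1 = 0  (should be 0).
Result: proj_W(v) = (-5/11, 15/22, 15/22).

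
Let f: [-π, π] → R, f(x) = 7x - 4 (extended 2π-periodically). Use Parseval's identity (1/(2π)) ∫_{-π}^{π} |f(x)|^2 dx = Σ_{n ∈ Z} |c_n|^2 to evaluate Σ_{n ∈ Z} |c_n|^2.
Σ |c_n|^2 = 49π^2/3 + 16

Expand and integrate term by term over [-π, π]:
  ∫ (7x)^2 dx = 49·(2π^3/3); ∫ 2·7·(-4)·x dx = 0 (odd integrand); ∫ (-4)^2 dx = 16·2π.
So (1/(2π)) ∫_{-π}^{π} (7x - 4)^2 dx = 49π^2/3 + 16 = 49π^2/3 + 16.
Parseval ⇒ Σ |c_n|^2 = 49π^2/3 + 16.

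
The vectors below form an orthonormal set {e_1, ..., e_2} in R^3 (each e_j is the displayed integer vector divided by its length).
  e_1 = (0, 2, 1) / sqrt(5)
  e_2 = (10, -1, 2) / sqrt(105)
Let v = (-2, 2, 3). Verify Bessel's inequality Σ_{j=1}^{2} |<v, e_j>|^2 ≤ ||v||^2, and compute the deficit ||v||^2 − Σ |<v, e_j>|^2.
Σ |<v, e_j>|^2 = 257/21; ||v||^2 = 17; deficit = 100/21

Write each e_j = u_j / sqrt(<u_j, u_j>) where u_j is the displayed integer vector. Then <v, e_j> = <v, u_j> / sqrt(<u_j, u_j>), so |<v, e_j>|^2 = <v, u_j>^2 / <u_j, u_j>.
Coefficients: <v, e_1> = 7/sqrt(5), <v, e_2> = -16/sqrt(105).
Square and sum: Σ |<v, e_j>|^2 = 257/21.
Compute ||v||^2 = v·v = 17.
Deficit = 17 − 257/21 = 100/21 ≥ 0, confirming Bessel's inequality. (The deficit equals ||v − Σ <v,e_j> e_j||^2, the squared distance from v to span{e_j}.)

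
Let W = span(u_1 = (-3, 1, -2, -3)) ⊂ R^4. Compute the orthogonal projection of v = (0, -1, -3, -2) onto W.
proj_W(v) = (-33/23, 11/23, -22/23, -33/23)

Set up U = [u_1 | ... | u_1] ∈ R^(4×1). The projector onto W = col(U) is P = U (U^T U)^(-1) U^T.
Compute U^T U =
  [23],
and U^T v = (11).
Solve U^T U · c = U^T v for the coefficients: c = (11/23). The projection is proj_W(v) = U c.
Check: (v - proj_W(v)) · u_1 = 0  (should be 0).
Result: proj_W(v) = (-33/23, 11/23, -22/23, -33/23).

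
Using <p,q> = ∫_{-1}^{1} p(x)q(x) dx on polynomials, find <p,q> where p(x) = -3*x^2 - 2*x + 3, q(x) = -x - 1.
<p,q> = -8/3

Expand the product: p(x)·q(x) = 3*x^3 + 5*x^2 - x - 3.
∫_{-1}^{1} of each monomial x^k gives [2/(k+1) if k even, 0 if k odd]. Integrating term-by-term (or equivalently evaluating the antiderivative F(x) = 3*x^4/4 + 5*x^3/3 - x^2/2 - 3*x at the endpoints):
  F(1) − F(−1) = -13/12 − (19/12) = -8/3.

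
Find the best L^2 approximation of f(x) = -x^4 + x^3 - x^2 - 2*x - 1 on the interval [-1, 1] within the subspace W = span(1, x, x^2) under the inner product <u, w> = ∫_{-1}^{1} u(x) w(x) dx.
g(x) = -13*x^2/7 - 7*x/5 - 32/35

The best approximation g ∈ W is the orthogonal projection of f onto W. Writing g = a_0 + a_1 x + a_2 x^2, the coefficients solve the normal equations G · a = b where
  G_{ij} = <φ_i, φ_j> and b_i = <f, φ_i>, with φ_0 = 1, φ_1 = x, φ_2 = x^2.
G =
  [2, 0, 2/3]
  [0, 2/3, 0]
  [2/3, 0, 2/5],
b = (-46/15, -14/15, -142/105).
Solving gives a_0 = -32/35, a_1 = -7/5, a_2 = -13/7, so
  g(x) = -13*x^2/7 - 7*x/5 - 32/35.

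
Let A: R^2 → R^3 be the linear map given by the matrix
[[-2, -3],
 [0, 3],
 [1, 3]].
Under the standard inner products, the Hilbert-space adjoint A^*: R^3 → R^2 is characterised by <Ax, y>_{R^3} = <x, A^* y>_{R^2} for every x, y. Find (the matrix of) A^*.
A^* = A^T =
[[-2, 0, 1],
 [-3, 3, 3]]

For real matrices with standard dot products, the defining identity <Ax, y> = <x, A^* y> gives (Ax)^T y = x^T (A^*) y, i.e. x^T A^T y = x^T (A^*) y. Since this holds for all x, y, we must have A^* = A^T. Therefore
A^* =
[[-2, 0, 1],
 [-3, 3, 3]].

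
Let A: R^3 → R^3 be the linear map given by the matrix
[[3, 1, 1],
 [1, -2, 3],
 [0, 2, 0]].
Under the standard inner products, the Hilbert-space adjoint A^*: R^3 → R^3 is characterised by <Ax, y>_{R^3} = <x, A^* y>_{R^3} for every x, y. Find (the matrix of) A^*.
A^* = A^T =
[[3, 1, 0],
 [1, -2, 2],
 [1, 3, 0]]

For real matrices with standard dot products, the defining identity <Ax, y> = <x, A^* y> gives (Ax)^T y = x^T (A^*) y, i.e. x^T A^T y = x^T (A^*) y. Since this holds for all x, y, we must have A^* = A^T. Therefore
A^* =
[[3, 1, 0],
 [1, -2, 2],
 [1, 3, 0]].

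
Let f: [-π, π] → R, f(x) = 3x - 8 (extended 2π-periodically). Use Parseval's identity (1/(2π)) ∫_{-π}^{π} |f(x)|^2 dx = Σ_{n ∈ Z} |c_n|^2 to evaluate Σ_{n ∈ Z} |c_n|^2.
Σ |c_n|^2 = 3π^2 + 64

Expand and integrate term by term over [-π, π]:
  ∫ (3x)^2 dx = 9·(2π^3/3); ∫ 2·3·(-8)·x dx = 0 (odd integrand); ∫ (-8)^2 dx = 64·2π.
So (1/(2π)) ∫_{-π}^{π} (3x - 8)^2 dx = 9π^2/3 + 64 = 3π^2 + 64.
Parseval ⇒ Σ |c_n|^2 = 3π^2 + 64.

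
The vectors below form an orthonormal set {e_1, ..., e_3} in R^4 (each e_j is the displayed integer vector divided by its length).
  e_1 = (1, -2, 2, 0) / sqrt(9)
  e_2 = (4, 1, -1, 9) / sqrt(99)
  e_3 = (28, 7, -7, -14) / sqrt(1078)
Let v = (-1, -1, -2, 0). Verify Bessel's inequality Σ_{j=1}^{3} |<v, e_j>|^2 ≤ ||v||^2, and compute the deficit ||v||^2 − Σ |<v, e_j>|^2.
Σ |<v, e_j>|^2 = 3/2; ||v||^2 = 6; deficit = 9/2

Write each e_j = u_j / sqrt(<u_j, u_j>) where u_j is the displayed integer vector. Then <v, e_j> = <v, u_j> / sqrt(<u_j, u_j>), so |<v, e_j>|^2 = <v, u_j>^2 / <u_j, u_j>.
Coefficients: <v, e_1> = -3/sqrt(9), <v, e_2> = -3/sqrt(99), <v, e_3> = -21/sqrt(1078).
Square and sum: Σ |<v, e_j>|^2 = 3/2.
Compute ||v||^2 = v·v = 6.
Deficit = 6 − 3/2 = 9/2 ≥ 0, confirming Bessel's inequality. (The deficit equals ||v − Σ <v,e_j> e_j||^2, the squared distance from v to span{e_j}.)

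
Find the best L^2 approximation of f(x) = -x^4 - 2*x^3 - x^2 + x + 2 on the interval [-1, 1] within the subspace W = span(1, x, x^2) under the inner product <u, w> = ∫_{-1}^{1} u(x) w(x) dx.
g(x) = -13*x^2/7 - x/5 + 73/35

The best approximation g ∈ W is the orthogonal projection of f onto W. Writing g = a_0 + a_1 x + a_2 x^2, the coefficients solve the normal equations G · a = b where
  G_{ij} = <φ_i, φ_j> and b_i = <f, φ_i>, with φ_0 = 1, φ_1 = x, φ_2 = x^2.
G =
  [2, 0, 2/3]
  [0, 2/3, 0]
  [2/3, 0, 2/5],
b = (44/15, -2/15, 68/105).
Solving gives a_0 = 73/35, a_1 = -1/5, a_2 = -13/7, so
  g(x) = -13*x^2/7 - x/5 + 73/35.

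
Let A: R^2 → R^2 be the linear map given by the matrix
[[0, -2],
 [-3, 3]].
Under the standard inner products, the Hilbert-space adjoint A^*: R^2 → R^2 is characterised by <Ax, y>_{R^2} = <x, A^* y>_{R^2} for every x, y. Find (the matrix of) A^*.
A^* = A^T =
[[0, -3],
 [-2, 3]]

For real matrices with standard dot products, the defining identity <Ax, y> = <x, A^* y> gives (Ax)^T y = x^T (A^*) y, i.e. x^T A^T y = x^T (A^*) y. Since this holds for all x, y, we must have A^* = A^T. Therefore
A^* =
[[0, -3],
 [-2, 3]].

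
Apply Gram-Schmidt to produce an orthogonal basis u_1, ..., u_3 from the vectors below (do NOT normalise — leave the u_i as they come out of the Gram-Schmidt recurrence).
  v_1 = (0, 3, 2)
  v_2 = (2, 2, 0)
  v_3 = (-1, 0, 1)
Orthogonal basis:
  u_1 = (0, 3, 2)
  u_2 = (2, 8/13, -12/13)
  u_3 = (2/17, -2/17, 3/17)

Apply the Gram-Schmidt recurrence
  u_1 = v_1
  u_i = v_i − Σ_{j<i} ((v_i · u_j) / (u_j · u_j)) · u_j.

Step by step this gives:
  u_1 = (0, 3, 2)
  u_2 = (2, 8/13, -12/13)
  u_3 = (2/17, -2/17, 3/17)

Orthogonality check:
  u_2 · u_1 = 0 (should be 0)
  u_3 · u_1 = 0 (should be 0)
  u_3 · u_2 = 0 (should be 0)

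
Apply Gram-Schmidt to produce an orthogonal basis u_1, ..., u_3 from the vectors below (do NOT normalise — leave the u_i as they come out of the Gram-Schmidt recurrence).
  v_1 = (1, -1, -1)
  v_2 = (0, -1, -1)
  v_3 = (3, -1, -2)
Orthogonal basis:
  u_1 = (1, -1, -1)
  u_2 = (-2/3, -1/3, -1/3)
  u_3 = (0, 1/2, -1/2)

Apply the Gram-Schmidt recurrence
  u_1 = v_1
  u_i = v_i − Σ_{j<i} ((v_i · u_j) / (u_j · u_j)) · u_j.

Step by step this gives:
  u_1 = (1, -1, -1)
  u_2 = (-2/3, -1/3, -1/3)
  u_3 = (0, 1/2, -1/2)

Orthogonality check:
  u_2 · u_1 = 0 (should be 0)
  u_3 · u_1 = 0 (should be 0)
  u_3 · u_2 = 0 (should be 0)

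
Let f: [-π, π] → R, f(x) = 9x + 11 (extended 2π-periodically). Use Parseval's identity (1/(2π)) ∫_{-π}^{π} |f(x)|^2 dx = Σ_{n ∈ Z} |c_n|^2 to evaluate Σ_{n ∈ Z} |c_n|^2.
Σ |c_n|^2 = 27π^2 + 121

Expand and integrate term by term over [-π, π]:
  ∫ (9x)^2 dx = 81·(2π^3/3); ∫ 2·9·(11)·x dx = 0 (odd integrand); ∫ 11^2 dx = 121·2π.
So (1/(2π)) ∫_{-π}^{π} (9x + 11)^2 dx = 81π^2/3 + 121 = 27π^2 + 121.
Parseval ⇒ Σ |c_n|^2 = 27π^2 + 121.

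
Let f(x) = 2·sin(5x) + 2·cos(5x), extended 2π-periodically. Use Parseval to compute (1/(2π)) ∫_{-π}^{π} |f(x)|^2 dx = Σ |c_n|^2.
Σ |c_n|^2 = 4

Expand |f|^2 and use orthogonality of {sin(nx), cos(mx)} on [-π, π]:
  ∫_{-π}^{π} sin(nx)^2 dx = π, ∫ cos(mx)^2 dx = π, and cross terms integrate to 0.
So ∫_{-π}^{π} f(x)^2 dx = 2^2 · π + 2^2 · π = (4 + 4)π.
Divide by 2π: (4 + 4)/2 = 4.
By Parseval, this equals Σ |c_n|^2.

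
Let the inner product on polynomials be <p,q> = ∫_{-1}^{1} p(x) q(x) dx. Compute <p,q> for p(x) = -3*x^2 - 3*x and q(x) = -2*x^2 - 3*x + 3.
<p,q> = 12/5

Expand the product: p(x)·q(x) = 6*x^4 + 15*x^3 - 9*x.
∫_{-1}^{1} of each monomial x^k gives [2/(k+1) if k even, 0 if k odd]. Integrating term-by-term (or equivalently evaluating the antiderivative F(x) = 6*x^5/5 + 15*x^4/4 - 9*x^2/2 at the endpoints):
  F(1) − F(−1) = 9/20 − (-39/20) = 12/5.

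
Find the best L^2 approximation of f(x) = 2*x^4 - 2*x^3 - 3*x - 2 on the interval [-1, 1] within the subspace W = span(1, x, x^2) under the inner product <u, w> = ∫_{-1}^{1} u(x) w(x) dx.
g(x) = 12*x^2/7 - 21*x/5 - 76/35

The best approximation g ∈ W is the orthogonal projection of f onto W. Writing g = a_0 + a_1 x + a_2 x^2, the coefficients solve the normal equations G · a = b where
  G_{ij} = <φ_i, φ_j> and b_i = <f, φ_i>, with φ_0 = 1, φ_1 = x, φ_2 = x^2.
G =
  [2, 0, 2/3]
  [0, 2/3, 0]
  [2/3, 0, 2/5],
b = (-16/5, -14/5, -16/21).
Solving gives a_0 = -76/35, a_1 = -21/5, a_2 = 12/7, so
  g(x) = 12*x^2/7 - 21*x/5 - 76/35.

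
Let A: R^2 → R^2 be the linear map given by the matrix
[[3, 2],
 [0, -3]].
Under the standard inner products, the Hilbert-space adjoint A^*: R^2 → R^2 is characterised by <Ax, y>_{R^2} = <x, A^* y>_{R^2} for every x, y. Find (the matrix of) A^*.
A^* = A^T =
[[3, 0],
 [2, -3]]

For real matrices with standard dot products, the defining identity <Ax, y> = <x, A^* y> gives (Ax)^T y = x^T (A^*) y, i.e. x^T A^T y = x^T (A^*) y. Since this holds for all x, y, we must have A^* = A^T. Therefore
A^* =
[[3, 0],
 [2, -3]].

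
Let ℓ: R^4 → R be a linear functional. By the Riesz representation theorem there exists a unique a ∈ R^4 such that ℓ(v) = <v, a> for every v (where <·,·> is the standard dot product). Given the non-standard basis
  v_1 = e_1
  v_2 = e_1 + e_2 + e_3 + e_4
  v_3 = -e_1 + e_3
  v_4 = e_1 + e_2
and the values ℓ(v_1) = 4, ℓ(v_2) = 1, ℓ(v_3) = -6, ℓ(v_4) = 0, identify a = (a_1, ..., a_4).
a = (4, -4, -2, 3)

Write a = (a_1, ..., a_4) in the standard basis. For each basis vector v_i, ℓ(v_i) = <v_i, a> is a linear equation in the a_j's. Collect the n equations into a matrix system V a = ℓ, where row i of V is v_i (expressed in the standard basis). Since V is invertible (lower-triangular with 1s on the diagonal, up to permutation), solve by back-substitution:
  V =
[[1, 0, 0, 0],
 [1, 1, 1, 1],
 [-1, 0, 1, 0],
 [1, 1, 0, 0]]
  V a = (4, 1, -6, 0)
Solving gives a = (4, -4, -2, 3).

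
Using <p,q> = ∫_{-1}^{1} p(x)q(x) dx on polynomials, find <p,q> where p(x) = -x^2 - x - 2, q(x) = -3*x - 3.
<p,q> = 16

Expand the product: p(x)·q(x) = 3*x^3 + 6*x^2 + 9*x + 6.
∫_{-1}^{1} of each monomial x^k gives [2/(k+1) if k even, 0 if k odd]. Integrating term-by-term (or equivalently evaluating the antiderivative F(x) = 3*x^4/4 + 2*x^3 + 9*x^2/2 + 6*x at the endpoints):
  F(1) − F(−1) = 53/4 − (-11/4) = 16.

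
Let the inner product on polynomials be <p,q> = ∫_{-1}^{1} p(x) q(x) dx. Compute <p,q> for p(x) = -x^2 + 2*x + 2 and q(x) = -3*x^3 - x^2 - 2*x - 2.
<p,q> = -38/3

Expand the product: p(x)·q(x) = 3*x^5 - 5*x^4 - 6*x^3 - 4*x^2 - 8*x - 4.
∫_{-1}^{1} of each monomial x^k gives [2/(k+1) if k even, 0 if k odd]. Integrating term-by-term (or equivalently evaluating the antiderivative F(x) = x^6/2 - x^5 - 3*x^4/2 - 4*x^3/3 - 4*x^2 - 4*x at the endpoints):
  F(1) − F(−1) = -34/3 − (4/3) = -38/3.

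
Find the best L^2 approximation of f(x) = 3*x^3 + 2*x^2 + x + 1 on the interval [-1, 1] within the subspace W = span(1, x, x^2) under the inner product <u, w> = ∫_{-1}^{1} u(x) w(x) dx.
g(x) = 2*x^2 + 14*x/5 + 1

The best approximation g ∈ W is the orthogonal projection of f onto W. Writing g = a_0 + a_1 x + a_2 x^2, the coefficients solve the normal equations G · a = b where
  G_{ij} = <φ_i, φ_j> and b_i = <f, φ_i>, with φ_0 = 1, φ_1 = x, φ_2 = x^2.
G =
  [2, 0, 2/3]
  [0, 2/3, 0]
  [2/3, 0, 2/5],
b = (10/3, 28/15, 22/15).
Solving gives a_0 = 1, a_1 = 14/5, a_2 = 2, so
  g(x) = 2*x^2 + 14*x/5 + 1.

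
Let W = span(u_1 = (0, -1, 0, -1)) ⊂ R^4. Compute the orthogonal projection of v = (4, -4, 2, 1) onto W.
proj_W(v) = (0, -3/2, 0, -3/2)

Set up U = [u_1 | ... | u_1] ∈ R^(4×1). The projector onto W = col(U) is P = U (U^T U)^(-1) U^T.
Compute U^T U =
  [2],
and U^T v = (3).
Solve U^T U · c = U^T v for the coefficients: c = (3/2). The projection is proj_W(v) = U c.
Check: (v - proj_W(v)) · u_1 = 0  (should be 0).
Result: proj_W(v) = (0, -3/2, 0, -3/2).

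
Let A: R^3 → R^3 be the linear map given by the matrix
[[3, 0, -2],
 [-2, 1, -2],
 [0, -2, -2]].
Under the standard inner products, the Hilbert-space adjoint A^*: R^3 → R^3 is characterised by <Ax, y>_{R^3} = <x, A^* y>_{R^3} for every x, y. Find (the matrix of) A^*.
A^* = A^T =
[[3, -2, 0],
 [0, 1, -2],
 [-2, -2, -2]]

For real matrices with standard dot products, the defining identity <Ax, y> = <x, A^* y> gives (Ax)^T y = x^T (A^*) y, i.e. x^T A^T y = x^T (A^*) y. Since this holds for all x, y, we must have A^* = A^T. Therefore
A^* =
[[3, -2, 0],
 [0, 1, -2],
 [-2, -2, -2]].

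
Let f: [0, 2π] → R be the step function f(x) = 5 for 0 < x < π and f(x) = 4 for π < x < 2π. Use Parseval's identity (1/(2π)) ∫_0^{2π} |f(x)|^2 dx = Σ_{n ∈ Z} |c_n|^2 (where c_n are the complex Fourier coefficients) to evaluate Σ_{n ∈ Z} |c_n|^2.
Σ |c_n|^2 = 41/2

Parseval equates the L^2 energy of f (normalised by 1/(2π)) with the ℓ^2 sum of its Fourier coefficients: (1/(2π)) ∫_0^{2π} |f|^2 = Σ |c_n|^2.
Compute the left side: (1/(2π)) [∫_0^π 5^2 dx + ∫_π^{2π} 4^2 dx] = (1/(2π)) · (25π + 16π) = (25 + 16)/2 = 41/2.
So Σ_{n ∈ Z} |c_n|^2 = 41/2.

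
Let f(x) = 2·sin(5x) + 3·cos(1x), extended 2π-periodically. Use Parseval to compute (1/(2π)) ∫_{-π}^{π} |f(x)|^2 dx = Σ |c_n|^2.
Σ |c_n|^2 = 13/2

Expand |f|^2 and use orthogonality of {sin(nx), cos(mx)} on [-π, π]:
  ∫_{-π}^{π} sin(nx)^2 dx = π, ∫ cos(mx)^2 dx = π, and cross terms integrate to 0.
So ∫_{-π}^{π} f(x)^2 dx = 2^2 · π + 3^2 · π = (4 + 9)π.
Divide by 2π: (4 + 9)/2 = 13/2.
By Parseval, this equals Σ |c_n|^2.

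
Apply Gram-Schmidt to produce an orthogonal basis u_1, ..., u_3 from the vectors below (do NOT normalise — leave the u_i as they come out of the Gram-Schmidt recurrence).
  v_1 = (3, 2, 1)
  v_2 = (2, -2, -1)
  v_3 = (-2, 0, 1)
Orthogonal basis:
  u_1 = (3, 2, 1)
  u_2 = (25/14, -15/7, -15/14)
  u_3 = (0, -2/5, 4/5)

Apply the Gram-Schmidt recurrence
  u_1 = v_1
  u_i = v_i − Σ_{j<i} ((v_i · u_j) / (u_j · u_j)) · u_j.

Step by step this gives:
  u_1 = (3, 2, 1)
  u_2 = (25/14, -15/7, -15/14)
  u_3 = (0, -2/5, 4/5)

Orthogonality check:
  u_2 · u_1 = 0 (should be 0)
  u_3 · u_1 = 0 (should be 0)
  u_3 · u_2 = 0 (should be 0)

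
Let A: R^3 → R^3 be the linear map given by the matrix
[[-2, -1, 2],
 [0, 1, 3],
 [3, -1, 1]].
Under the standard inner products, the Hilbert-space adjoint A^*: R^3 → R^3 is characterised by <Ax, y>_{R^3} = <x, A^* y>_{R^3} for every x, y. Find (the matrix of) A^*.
A^* = A^T =
[[-2, 0, 3],
 [-1, 1, -1],
 [2, 3, 1]]

For real matrices with standard dot products, the defining identity <Ax, y> = <x, A^* y> gives (Ax)^T y = x^T (A^*) y, i.e. x^T A^T y = x^T (A^*) y. Since this holds for all x, y, we must have A^* = A^T. Therefore
A^* =
[[-2, 0, 3],
 [-1, 1, -1],
 [2, 3, 1]].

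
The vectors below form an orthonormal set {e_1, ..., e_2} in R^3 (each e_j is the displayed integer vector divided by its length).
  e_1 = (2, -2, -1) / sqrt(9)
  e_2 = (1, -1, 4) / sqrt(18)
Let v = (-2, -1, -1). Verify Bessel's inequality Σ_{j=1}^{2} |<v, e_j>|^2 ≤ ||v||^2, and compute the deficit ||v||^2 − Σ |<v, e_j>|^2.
Σ |<v, e_j>|^2 = 3/2; ||v||^2 = 6; deficit = 9/2

Write each e_j = u_j / sqrt(<u_j, u_j>) where u_j is the displayed integer vector. Then <v, e_j> = <v, u_j> / sqrt(<u_j, u_j>), so |<v, e_j>|^2 = <v, u_j>^2 / <u_j, u_j>.
Coefficients: <v, e_1> = -1/sqrt(9), <v, e_2> = -5/sqrt(18).
Square and sum: Σ |<v, e_j>|^2 = 3/2.
Compute ||v||^2 = v·v = 6.
Deficit = 6 − 3/2 = 9/2 ≥ 0, confirming Bessel's inequality. (The deficit equals ||v − Σ <v,e_j> e_j||^2, the squared distance from v to span{e_j}.)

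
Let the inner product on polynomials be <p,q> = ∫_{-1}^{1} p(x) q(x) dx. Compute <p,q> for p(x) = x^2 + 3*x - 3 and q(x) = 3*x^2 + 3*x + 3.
<p,q> = -74/5

Expand the product: p(x)·q(x) = 3*x^4 + 12*x^3 + 3*x^2 - 9.
∫_{-1}^{1} of each monomial x^k gives [2/(k+1) if k even, 0 if k odd]. Integrating term-by-term (or equivalently evaluating the antiderivative F(x) = 3*x^5/5 + 3*x^4 + x^3 - 9*x at the endpoints):
  F(1) − F(−1) = -22/5 − (52/5) = -74/5.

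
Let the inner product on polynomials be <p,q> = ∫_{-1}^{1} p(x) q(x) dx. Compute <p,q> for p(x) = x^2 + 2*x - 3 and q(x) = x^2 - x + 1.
<p,q> = -124/15

Expand the product: p(x)·q(x) = x^4 + x^3 - 4*x^2 + 5*x - 3.
∫_{-1}^{1} of each monomial x^k gives [2/(k+1) if k even, 0 if k odd]. Integrating term-by-term (or equivalently evaluating the antiderivative F(x) = x^5/5 + x^4/4 - 4*x^3/3 + 5*x^2/2 - 3*x at the endpoints):
  F(1) − F(−1) = -83/60 − (413/60) = -124/15.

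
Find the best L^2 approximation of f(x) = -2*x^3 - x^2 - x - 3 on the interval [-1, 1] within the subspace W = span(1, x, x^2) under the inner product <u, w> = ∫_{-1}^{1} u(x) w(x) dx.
g(x) = -x^2 - 11*x/5 - 3

The best approximation g ∈ W is the orthogonal projection of f onto W. Writing g = a_0 + a_1 x + a_2 x^2, the coefficients solve the normal equations G · a = b where
  G_{ij} = <φ_i, φ_j> and b_i = <f, φ_i>, with φ_0 = 1, φ_1 = x, φ_2 = x^2.
G =
  [2, 0, 2/3]
  [0, 2/3, 0]
  [2/3, 0, 2/5],
b = (-20/3, -22/15, -12/5).
Solving gives a_0 = -3, a_1 = -11/5, a_2 = -1, so
  g(x) = -x^2 - 11*x/5 - 3.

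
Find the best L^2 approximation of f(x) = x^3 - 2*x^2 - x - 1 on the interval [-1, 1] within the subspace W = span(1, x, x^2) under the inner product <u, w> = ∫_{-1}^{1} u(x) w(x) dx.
g(x) = -2*x^2 - 2*x/5 - 1

The best approximation g ∈ W is the orthogonal projection of f onto W. Writing g = a_0 + a_1 x + a_2 x^2, the coefficients solve the normal equations G · a = b where
  G_{ij} = <φ_i, φ_j> and b_i = <f, φ_i>, with φ_0 = 1, φ_1 = x, φ_2 = x^2.
G =
  [2, 0, 2/3]
  [0, 2/3, 0]
  [2/3, 0, 2/5],
b = (-10/3, -4/15, -22/15).
Solving gives a_0 = -1, a_1 = -2/5, a_2 = -2, so
  g(x) = -2*x^2 - 2*x/5 - 1.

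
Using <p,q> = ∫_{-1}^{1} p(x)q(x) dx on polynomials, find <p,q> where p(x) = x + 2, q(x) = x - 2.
<p,q> = -22/3

Expand the product: p(x)·q(x) = x^2 - 4.
∫_{-1}^{1} of each monomial x^k gives [2/(k+1) if k even, 0 if k odd]. Integrating term-by-term (or equivalently evaluating the antiderivative F(x) = x^3/3 - 4*x at the endpoints):
  F(1) − F(−1) = -11/3 − (11/3) = -22/3.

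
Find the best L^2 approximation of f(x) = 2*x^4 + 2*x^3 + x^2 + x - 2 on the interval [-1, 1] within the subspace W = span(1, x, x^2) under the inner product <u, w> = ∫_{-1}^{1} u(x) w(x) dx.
g(x) = 19*x^2/7 + 11*x/5 - 76/35

The best approximation g ∈ W is the orthogonal projection of f onto W. Writing g = a_0 + a_1 x + a_2 x^2, the coefficients solve the normal equations G · a = b where
  G_{ij} = <φ_i, φ_j> and b_i = <f, φ_i>, with φ_0 = 1, φ_1 = x, φ_2 = x^2.
G =
  [2, 0, 2/3]
  [0, 2/3, 0]
  [2/3, 0, 2/5],
b = (-38/15, 22/15, -38/105).
Solving gives a_0 = -76/35, a_1 = 11/5, a_2 = 19/7, so
  g(x) = 19*x^2/7 + 11*x/5 - 76/35.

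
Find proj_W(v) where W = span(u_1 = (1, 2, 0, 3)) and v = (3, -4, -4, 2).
proj_W(v) = (1/14, 1/7, 0, 3/14)

Set up U = [u_1 | ... | u_1] ∈ R^(4×1). The projector onto W = col(U) is P = U (U^T U)^(-1) U^T.
Compute U^T U =
  [14],
and U^T v = (1).
Solve U^T U · c = U^T v for the coefficients: c = (1/14). The projection is proj_W(v) = U c.
Check: (v - proj_W(v)) · u_1 = 0  (should be 0).
Result: proj_W(v) = (1/14, 1/7, 0, 3/14).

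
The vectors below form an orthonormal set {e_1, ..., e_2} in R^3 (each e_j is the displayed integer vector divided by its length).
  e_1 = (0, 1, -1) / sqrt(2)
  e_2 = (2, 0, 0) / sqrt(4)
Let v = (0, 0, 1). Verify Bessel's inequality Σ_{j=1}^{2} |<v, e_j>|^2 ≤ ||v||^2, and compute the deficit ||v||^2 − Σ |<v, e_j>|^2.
Σ |<v, e_j>|^2 = 1/2; ||v||^2 = 1; deficit = 1/2

Write each e_j = u_j / sqrt(<u_j, u_j>) where u_j is the displayed integer vector. Then <v, e_j> = <v, u_j> / sqrt(<u_j, u_j>), so |<v, e_j>|^2 = <v, u_j>^2 / <u_j, u_j>.
Coefficients: <v, e_1> = -1/sqrt(2), <v, e_2> = 0/sqrt(4).
Square and sum: Σ |<v, e_j>|^2 = 1/2.
Compute ||v||^2 = v·v = 1.
Deficit = 1 − 1/2 = 1/2 ≥ 0, confirming Bessel's inequality. (The deficit equals ||v − Σ <v,e_j> e_j||^2, the squared distance from v to span{e_j}.)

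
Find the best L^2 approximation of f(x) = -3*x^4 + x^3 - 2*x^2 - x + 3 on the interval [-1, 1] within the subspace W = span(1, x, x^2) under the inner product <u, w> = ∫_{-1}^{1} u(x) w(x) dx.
g(x) = -32*x^2/7 - 2*x/5 + 114/35

The best approximation g ∈ W is the orthogonal projection of f onto W. Writing g = a_0 + a_1 x + a_2 x^2, the coefficients solve the normal equations G · a = b where
  G_{ij} = <φ_i, φ_j> and b_i = <f, φ_i>, with φ_0 = 1, φ_1 = x, φ_2 = x^2.
G =
  [2, 0, 2/3]
  [0, 2/3, 0]
  [2/3, 0, 2/5],
b = (52/15, -4/15, 12/35).
Solving gives a_0 = 114/35, a_1 = -2/5, a_2 = -32/7, so
  g(x) = -32*x^2/7 - 2*x/5 + 114/35.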